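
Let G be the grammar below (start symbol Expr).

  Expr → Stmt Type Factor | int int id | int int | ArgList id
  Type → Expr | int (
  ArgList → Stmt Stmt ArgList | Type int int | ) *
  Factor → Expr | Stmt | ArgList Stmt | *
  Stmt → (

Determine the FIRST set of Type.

{ (, ), int }

From Type → Expr: add FIRST(Expr) = { (, ), int }.
Type → int ( contributes {int}.
Union: FIRST(Type) = { (, ), int }.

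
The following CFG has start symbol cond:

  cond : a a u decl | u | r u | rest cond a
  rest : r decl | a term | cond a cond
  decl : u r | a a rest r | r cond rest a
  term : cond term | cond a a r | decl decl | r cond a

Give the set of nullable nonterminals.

{ } (none)

No nonterminal has an empty production or an RHS whose symbols are all nullable.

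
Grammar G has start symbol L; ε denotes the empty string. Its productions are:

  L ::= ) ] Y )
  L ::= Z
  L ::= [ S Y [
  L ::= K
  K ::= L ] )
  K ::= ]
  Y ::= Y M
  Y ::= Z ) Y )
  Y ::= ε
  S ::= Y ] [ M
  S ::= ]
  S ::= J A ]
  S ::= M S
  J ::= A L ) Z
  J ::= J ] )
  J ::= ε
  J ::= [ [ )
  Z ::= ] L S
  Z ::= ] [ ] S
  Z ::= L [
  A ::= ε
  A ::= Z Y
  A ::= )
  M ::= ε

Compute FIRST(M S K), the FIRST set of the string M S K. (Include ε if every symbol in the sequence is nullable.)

{ ), [, ] }

Add FIRST(M)\{ε} = {  }; M is nullable, continue.
Add FIRST(S) = { ), [, ] }; S is not nullable, stop.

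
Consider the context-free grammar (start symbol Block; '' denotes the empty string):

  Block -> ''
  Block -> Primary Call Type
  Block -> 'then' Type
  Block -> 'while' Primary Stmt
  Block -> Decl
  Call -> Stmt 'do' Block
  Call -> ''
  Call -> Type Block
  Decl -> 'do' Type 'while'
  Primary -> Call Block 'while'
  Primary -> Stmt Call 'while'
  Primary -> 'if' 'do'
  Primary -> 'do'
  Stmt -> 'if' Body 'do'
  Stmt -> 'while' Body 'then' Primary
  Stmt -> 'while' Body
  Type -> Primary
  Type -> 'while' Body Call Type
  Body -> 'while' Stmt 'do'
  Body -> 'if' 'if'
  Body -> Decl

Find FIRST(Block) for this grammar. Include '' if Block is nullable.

Block -> '' contributes ''.
From Block -> Primary Call Type: add FIRST(Primary) = { 'do', 'if', 'then', 'while' }.
Block -> 'then' Type contributes {'then'}.
Block -> 'while' Primary Stmt contributes {'while'}.
From Block -> Decl: add FIRST(Decl) = { 'do' }.
Union: FIRST(Block) = { 'do', 'if', 'then', 'while', '' }.

{ 'do', 'if', 'then', 'while', '' }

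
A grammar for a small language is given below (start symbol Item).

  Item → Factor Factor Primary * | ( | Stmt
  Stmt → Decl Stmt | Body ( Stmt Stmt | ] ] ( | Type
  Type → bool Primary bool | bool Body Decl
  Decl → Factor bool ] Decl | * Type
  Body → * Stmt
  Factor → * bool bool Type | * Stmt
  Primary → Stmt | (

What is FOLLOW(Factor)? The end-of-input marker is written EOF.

In Item → Factor Factor Primary *: add FIRST(Factor Primary *) = { * }.
In Item → Factor Factor Primary *: add FIRST(Primary *) = { (, *, ], bool }.
In Decl → Factor bool ] Decl: add FIRST(bool ] Decl) = { bool }.
Union: FOLLOW(Factor) = { (, *, ], bool }.

{ (, *, ], bool }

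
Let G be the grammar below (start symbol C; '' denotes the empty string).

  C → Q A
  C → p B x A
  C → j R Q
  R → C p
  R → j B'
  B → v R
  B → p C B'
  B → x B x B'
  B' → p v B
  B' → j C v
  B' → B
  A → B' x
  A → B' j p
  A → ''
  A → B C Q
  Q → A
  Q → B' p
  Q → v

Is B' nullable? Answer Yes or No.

Nullable nonterminals: A, C, Q.
No production of B' has an RHS whose symbols are all nullable, so B' is not nullable.

No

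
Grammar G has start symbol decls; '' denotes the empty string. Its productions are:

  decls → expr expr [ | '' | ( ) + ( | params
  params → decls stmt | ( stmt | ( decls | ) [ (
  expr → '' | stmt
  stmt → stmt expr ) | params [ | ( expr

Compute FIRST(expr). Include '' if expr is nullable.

expr → '' contributes ''.
From expr → stmt: add FIRST(stmt) = { (, ), [ }.
Union: FIRST(expr) = { (, ), [, '' }.

{ (, ), [, '' }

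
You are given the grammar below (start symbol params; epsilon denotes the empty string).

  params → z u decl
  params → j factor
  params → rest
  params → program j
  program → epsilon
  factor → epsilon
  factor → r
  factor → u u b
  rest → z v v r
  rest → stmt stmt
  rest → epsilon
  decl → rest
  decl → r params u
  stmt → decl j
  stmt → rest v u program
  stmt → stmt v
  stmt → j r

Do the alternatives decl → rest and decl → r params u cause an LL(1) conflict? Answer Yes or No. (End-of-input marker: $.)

Yes

FIRST(rest) = { j, r, v, z, epsilon } and FIRST(r params u) = { r }.
Both contain r, so the two alternatives are not disjoint — LL(1) conflict.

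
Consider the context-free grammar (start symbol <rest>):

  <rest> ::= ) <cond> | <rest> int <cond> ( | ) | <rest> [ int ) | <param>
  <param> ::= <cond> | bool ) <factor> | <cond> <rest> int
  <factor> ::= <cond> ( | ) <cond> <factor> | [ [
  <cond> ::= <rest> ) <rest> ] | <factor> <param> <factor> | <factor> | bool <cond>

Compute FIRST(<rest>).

<rest> ::= ) <cond> contributes {)}.
From <rest> ::= <rest> int <cond> (: add FIRST(<rest>) = { ), [, bool }.
<rest> ::= ) contributes {)}.
From <rest> ::= <rest> [ int ): add FIRST(<rest>) = { ), [, bool }.
From <rest> ::= <param>: add FIRST(<param>) = { ), [, bool }.
Union: FIRST(<rest>) = { ), [, bool }.

{ ), [, bool }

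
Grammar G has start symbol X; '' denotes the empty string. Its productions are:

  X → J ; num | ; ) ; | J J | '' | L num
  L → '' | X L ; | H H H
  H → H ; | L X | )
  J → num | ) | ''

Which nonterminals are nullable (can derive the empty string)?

Directly nullable (have an ''-production): X, L, J.
H → L X with every symbol nullable, so H is nullable.

{ H, J, L, X }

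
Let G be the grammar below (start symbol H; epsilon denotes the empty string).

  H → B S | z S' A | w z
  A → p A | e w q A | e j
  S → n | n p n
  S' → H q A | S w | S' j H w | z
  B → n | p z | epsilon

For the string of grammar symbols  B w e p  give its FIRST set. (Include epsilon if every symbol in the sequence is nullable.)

Add FIRST(B)\{epsilon} = { n, p }; B is nullable, continue.
w is a terminal; add {w} and stop.

{ n, p, w }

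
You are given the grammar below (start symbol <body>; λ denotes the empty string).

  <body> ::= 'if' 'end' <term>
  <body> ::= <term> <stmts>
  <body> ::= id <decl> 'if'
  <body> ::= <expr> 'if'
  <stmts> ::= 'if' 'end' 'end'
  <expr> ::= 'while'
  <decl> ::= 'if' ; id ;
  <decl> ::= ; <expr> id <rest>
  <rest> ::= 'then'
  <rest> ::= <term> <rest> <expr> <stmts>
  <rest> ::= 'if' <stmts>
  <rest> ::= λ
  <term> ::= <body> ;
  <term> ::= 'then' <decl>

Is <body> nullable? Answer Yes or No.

No

Nullable nonterminals: <rest>.
No production of <body> has an RHS whose symbols are all nullable, so <body> is not nullable.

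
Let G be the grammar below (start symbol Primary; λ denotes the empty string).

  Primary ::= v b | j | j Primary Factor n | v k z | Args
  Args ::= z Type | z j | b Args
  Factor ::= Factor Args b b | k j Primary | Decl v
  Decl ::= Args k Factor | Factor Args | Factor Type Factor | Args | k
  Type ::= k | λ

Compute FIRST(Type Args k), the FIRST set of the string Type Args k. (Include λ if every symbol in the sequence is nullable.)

Add FIRST(Type)\{λ} = { k }; Type is nullable, continue.
Add FIRST(Args) = { b, z }; Args is not nullable, stop.

{ b, k, z }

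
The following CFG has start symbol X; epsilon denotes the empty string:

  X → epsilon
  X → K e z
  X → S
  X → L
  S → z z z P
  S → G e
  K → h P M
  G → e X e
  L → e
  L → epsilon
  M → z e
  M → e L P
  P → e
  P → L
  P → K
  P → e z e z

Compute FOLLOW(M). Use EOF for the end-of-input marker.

In K → h P M: M is at the end, add FOLLOW(K) = { EOF, e, z }.
Union: FOLLOW(M) = { EOF, e, z }.

{ EOF, e, z }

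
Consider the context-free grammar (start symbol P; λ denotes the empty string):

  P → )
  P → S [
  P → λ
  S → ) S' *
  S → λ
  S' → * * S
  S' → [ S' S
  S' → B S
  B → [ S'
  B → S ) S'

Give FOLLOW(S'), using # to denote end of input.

{ ), * }

In S → ) S' *: add FIRST(*) = { * }.
In S' → [ S' S: add FIRST(S)\{λ} = { ) }.
  Since S is nullable, also add FOLLOW(S') = { ), * }.
In B → [ S': S' is at the end, add FOLLOW(B) = { ), * }.
In B → S ) S': S' is at the end, add FOLLOW(B) = { ), * }.
Union: FOLLOW(S') = { ), * }.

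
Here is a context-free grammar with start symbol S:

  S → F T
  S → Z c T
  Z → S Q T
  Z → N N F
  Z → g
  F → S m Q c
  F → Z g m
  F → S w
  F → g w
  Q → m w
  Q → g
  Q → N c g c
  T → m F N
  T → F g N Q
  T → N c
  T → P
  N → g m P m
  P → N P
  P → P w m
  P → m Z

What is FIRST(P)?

{ g, m }

From P → N P: add FIRST(N) = { g }.
From P → P w m: add FIRST(P) = { g, m }.
P → m Z contributes {m}.
Union: FIRST(P) = { g, m }.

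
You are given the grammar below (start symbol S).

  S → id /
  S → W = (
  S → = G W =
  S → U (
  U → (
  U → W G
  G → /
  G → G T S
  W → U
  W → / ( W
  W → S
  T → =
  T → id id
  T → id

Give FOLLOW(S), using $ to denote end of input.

{ $, (, /, =, id }

S is the start symbol, so $ ∈ FOLLOW(S).
In G → G T S: S is at the end, add FOLLOW(G) = { (, /, =, id }.
In W → S: S is at the end, add FOLLOW(W) = { /, = }.
Union: FOLLOW(S) = { $, (, /, =, id }.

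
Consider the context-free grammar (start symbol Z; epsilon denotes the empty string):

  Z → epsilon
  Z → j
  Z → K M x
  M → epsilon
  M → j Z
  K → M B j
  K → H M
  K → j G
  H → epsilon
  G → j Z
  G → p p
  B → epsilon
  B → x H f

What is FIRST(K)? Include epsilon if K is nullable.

From K → M B j: M, B nullable, take FIRST(M) ∪ FIRST(B) ∪ {j} = { j, x }.
From K → H M: H, M nullable, take FIRST(H) ∪ FIRST(M) = { j }; also epsilon since the whole RHS is nullable.
K → j G contributes {j}.
Union: FIRST(K) = { j, x, epsilon }.

{ j, x, epsilon }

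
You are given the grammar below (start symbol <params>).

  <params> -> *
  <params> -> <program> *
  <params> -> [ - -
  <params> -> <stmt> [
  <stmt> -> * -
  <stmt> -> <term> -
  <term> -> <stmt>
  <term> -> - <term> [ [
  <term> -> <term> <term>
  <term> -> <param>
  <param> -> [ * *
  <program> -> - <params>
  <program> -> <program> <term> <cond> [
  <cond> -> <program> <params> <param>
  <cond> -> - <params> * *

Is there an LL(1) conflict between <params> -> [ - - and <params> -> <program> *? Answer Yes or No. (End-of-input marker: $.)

No

FIRST([ - -) = { [ } and FIRST(<program> *) = { - }.
The FIRST sets are disjoint and neither alternative is nullable — no conflict.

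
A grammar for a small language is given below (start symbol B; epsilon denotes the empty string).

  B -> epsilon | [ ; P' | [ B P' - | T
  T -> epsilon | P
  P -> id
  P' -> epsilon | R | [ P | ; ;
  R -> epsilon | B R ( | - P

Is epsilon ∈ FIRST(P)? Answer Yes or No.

Nullable nonterminals: B, P', R, T.
No production of P has an RHS whose symbols are all nullable, so P is not nullable.

No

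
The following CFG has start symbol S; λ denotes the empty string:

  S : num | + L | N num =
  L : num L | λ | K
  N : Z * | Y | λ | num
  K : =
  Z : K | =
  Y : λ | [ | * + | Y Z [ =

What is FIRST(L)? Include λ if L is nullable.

{ =, num, λ }

L : num L contributes {num}.
L : λ contributes λ.
From L : K: add FIRST(K) = { = }.
Union: FIRST(L) = { =, num, λ }.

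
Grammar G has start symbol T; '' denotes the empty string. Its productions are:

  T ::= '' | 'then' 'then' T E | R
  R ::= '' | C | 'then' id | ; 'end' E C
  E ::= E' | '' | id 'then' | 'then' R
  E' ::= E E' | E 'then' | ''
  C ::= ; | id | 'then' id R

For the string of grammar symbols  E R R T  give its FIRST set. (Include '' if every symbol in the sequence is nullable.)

Add FIRST(E)\{''} = { 'then', id }; E is nullable, continue.
Add FIRST(R)\{''} = { 'then', ;, id }; R is nullable, continue.
Add FIRST(R)\{''} = { 'then', ;, id }; R is nullable, continue.
Add FIRST(T)\{''} = { 'then', ;, id }; T is nullable, continue.
Every symbol is nullable, so include ''.

{ 'then', ;, id, '' }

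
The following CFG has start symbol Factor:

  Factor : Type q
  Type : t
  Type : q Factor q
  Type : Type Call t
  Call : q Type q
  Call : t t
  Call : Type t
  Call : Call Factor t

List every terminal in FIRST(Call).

Call : q Type q contributes {q}.
Call : t t contributes {t}.
From Call : Type t: add FIRST(Type) = { q, t }.
From Call : Call Factor t: add FIRST(Call) = { q, t }.
Union: FIRST(Call) = { q, t }.

{ q, t }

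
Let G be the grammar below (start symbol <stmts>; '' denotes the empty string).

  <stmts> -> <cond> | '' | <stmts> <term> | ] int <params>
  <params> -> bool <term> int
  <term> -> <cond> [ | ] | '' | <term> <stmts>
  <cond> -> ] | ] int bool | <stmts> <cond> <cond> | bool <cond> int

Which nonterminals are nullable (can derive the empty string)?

{ <stmts>, <term> }

Directly nullable (have an ''-production): <stmts>, <term>.
No other nonterminal has a production whose RHS symbols are all nullable.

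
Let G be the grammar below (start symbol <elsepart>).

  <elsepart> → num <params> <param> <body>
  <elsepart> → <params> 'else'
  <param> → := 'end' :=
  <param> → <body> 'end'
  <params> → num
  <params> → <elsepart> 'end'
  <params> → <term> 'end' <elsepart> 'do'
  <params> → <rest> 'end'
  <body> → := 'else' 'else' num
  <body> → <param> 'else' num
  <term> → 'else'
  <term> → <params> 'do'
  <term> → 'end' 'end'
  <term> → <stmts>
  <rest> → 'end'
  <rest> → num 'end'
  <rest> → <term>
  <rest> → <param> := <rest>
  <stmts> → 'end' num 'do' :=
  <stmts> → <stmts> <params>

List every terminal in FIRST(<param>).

{ := }

<param> → := 'end' := contributes {:=}.
From <param> → <body> 'end': add FIRST(<body>) = { := }.
Union: FIRST(<param>) = { := }.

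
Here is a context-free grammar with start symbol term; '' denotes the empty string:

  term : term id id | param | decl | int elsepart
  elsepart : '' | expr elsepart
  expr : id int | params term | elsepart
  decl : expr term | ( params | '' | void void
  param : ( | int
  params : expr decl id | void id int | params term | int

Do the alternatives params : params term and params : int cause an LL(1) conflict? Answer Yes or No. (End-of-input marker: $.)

Yes

FIRST(params term) = { (, id, int, void } and FIRST(int) = { int }.
Both contain int, so the two alternatives are not disjoint — LL(1) conflict.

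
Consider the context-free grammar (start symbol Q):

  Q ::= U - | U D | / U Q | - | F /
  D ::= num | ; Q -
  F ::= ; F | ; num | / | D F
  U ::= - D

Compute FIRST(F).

F ::= ; F contributes {;}.
F ::= ; num contributes {;}.
F ::= / contributes {/}.
From F ::= D F: add FIRST(D) = { ;, num }.
Union: FIRST(F) = { /, ;, num }.

{ /, ;, num }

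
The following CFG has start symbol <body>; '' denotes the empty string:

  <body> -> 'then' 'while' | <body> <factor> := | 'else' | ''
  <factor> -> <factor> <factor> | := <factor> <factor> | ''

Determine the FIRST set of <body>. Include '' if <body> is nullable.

{ 'else', 'then', :=, '' }

<body> -> 'then' 'while' contributes {'then'}.
From <body> -> <body> <factor> :=: <body>, <factor> nullable, take FIRST(<body>) ∪ FIRST(<factor>) ∪ {:=} = { 'else', 'then', := }.
<body> -> 'else' contributes {'else'}.
<body> -> '' contributes ''.
Union: FIRST(<body>) = { 'else', 'then', :=, '' }.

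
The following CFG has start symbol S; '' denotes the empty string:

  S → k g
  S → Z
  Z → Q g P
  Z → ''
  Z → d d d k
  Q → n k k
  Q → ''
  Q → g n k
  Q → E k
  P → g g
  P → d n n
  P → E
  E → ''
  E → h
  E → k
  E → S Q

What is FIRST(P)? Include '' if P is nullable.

P → g g contributes {g}.
P → d n n contributes {d}.
From P → E: add FIRST(E) = { d, g, h, k, n, '' } (including '' since E is nullable).
Union: FIRST(P) = { d, g, h, k, n, '' }.

{ d, g, h, k, n, '' }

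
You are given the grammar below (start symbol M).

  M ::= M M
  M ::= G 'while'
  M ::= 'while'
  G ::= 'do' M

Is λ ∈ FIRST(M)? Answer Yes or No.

No

No nonterminal in this grammar is nullable.
No production of M has an RHS whose symbols are all nullable, so M is not nullable.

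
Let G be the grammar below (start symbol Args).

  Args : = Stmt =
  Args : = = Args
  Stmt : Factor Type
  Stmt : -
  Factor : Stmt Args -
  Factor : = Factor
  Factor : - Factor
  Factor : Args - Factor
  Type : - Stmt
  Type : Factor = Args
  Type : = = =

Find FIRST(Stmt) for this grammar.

{ -, = }

From Stmt : Factor Type: add FIRST(Factor) = { -, = }.
Stmt : - contributes {-}.
Union: FIRST(Stmt) = { -, = }.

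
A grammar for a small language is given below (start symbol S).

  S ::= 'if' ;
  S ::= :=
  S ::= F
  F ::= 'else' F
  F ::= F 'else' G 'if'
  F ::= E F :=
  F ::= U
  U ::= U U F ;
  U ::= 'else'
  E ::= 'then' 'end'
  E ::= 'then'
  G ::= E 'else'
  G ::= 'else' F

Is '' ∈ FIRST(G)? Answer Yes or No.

No nonterminal in this grammar is nullable.
No production of G has an RHS whose symbols are all nullable, so G is not nullable.

No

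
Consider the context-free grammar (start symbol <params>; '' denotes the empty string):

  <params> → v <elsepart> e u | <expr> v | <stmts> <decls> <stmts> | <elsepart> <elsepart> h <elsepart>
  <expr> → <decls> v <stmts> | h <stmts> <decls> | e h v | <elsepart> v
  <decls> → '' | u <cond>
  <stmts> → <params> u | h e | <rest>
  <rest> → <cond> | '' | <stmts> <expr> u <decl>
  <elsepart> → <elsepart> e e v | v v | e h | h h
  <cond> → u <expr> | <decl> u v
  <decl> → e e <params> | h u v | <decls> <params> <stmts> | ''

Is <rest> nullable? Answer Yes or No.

Yes

<rest> has an ''-production, so <rest> ⇒ ''.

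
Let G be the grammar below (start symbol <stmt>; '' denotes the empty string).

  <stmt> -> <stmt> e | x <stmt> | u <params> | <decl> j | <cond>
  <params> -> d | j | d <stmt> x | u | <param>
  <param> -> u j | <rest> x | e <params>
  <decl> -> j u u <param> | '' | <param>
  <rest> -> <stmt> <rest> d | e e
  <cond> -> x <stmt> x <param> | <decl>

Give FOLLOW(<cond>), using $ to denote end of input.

In <stmt> -> <cond>: <cond> is at the end, add FOLLOW(<stmt>) = { $, e, j, u, x }.
Union: FOLLOW(<cond>) = { $, e, j, u, x }.

{ $, e, j, u, x }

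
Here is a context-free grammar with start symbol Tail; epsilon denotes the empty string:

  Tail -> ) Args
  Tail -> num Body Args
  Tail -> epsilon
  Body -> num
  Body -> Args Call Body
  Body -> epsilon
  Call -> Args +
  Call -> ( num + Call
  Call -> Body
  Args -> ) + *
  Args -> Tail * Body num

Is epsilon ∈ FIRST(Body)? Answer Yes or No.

Yes

Body has an epsilon-production, so Body ⇒ epsilon.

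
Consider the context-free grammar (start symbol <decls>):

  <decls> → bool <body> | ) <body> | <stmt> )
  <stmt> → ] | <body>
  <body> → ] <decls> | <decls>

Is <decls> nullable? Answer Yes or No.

No nonterminal in this grammar is nullable.
No production of <decls> has an RHS whose symbols are all nullable, so <decls> is not nullable.

No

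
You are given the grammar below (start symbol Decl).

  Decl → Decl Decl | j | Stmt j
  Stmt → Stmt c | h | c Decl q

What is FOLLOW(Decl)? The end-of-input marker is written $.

{ $, c, h, j, q }

Decl is the start symbol, so $ ∈ FOLLOW(Decl).
In Decl → Decl Decl: add FIRST(Decl) = { c, h, j }.
In Decl → Decl Decl: Decl is at the end, add FOLLOW(Decl) = { $, c, h, j, q }.
In Stmt → c Decl q: add FIRST(q) = { q }.
Union: FOLLOW(Decl) = { $, c, h, j, q }.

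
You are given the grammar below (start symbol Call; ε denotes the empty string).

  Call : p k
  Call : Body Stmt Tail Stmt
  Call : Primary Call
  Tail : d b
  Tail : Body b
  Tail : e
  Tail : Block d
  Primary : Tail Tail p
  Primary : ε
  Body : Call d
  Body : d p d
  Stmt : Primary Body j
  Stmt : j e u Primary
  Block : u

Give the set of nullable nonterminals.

{ Primary }

Directly nullable (have an ε-production): Primary.
No other nonterminal has a production whose RHS symbols are all nullable.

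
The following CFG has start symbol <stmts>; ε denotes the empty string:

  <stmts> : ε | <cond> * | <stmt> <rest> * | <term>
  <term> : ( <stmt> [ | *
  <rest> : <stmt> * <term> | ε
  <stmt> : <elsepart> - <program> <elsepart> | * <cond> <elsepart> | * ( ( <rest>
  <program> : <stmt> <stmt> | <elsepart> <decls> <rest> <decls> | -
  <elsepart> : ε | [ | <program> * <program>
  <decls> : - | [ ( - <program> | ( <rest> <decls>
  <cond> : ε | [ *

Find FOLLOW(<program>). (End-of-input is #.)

{ (, *, -, [ }

In <stmt> : <elsepart> - <program> <elsepart>: add FIRST(<elsepart>)\{ε} = { (, *, -, [ }.
  Since <elsepart> is nullable, also add FOLLOW(<stmt>) = { (, *, -, [ }.
In <elsepart> : <program> * <program>: add FIRST(* <program>) = { * }.
In <elsepart> : <program> * <program>: <program> is at the end, add FOLLOW(<elsepart>) = { (, *, -, [ }.
In <decls> : [ ( - <program>: <program> is at the end, add FOLLOW(<decls>) = { (, *, -, [ }.
Union: FOLLOW(<program>) = { (, *, -, [ }.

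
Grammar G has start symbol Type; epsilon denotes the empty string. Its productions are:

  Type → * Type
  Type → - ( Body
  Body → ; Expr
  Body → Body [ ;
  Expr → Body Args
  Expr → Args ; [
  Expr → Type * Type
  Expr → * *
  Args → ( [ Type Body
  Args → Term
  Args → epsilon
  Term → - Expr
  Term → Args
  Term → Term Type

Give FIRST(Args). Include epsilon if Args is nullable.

Args → ( [ Type Body contributes {(}.
From Args → Term: add FIRST(Term) = { (, *, -, epsilon } (including epsilon since Term is nullable).
Args → epsilon contributes epsilon.
Union: FIRST(Args) = { (, *, -, epsilon }.

{ (, *, -, epsilon }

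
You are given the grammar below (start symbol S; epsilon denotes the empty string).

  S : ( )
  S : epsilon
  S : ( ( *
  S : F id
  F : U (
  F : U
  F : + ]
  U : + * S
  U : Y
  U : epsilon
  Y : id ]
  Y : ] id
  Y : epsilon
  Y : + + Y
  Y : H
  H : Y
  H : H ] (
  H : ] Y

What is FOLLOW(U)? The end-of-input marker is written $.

In F : U (: add FIRST(() = { ( }.
In F : U: U is at the end, add FOLLOW(F) = { id }.
Union: FOLLOW(U) = { (, id }.

{ (, id }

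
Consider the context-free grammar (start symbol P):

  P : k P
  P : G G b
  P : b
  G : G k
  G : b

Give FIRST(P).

{ b, k }

P : k P contributes {k}.
From P : G G b: add FIRST(G) = { b }.
P : b contributes {b}.
Union: FIRST(P) = { b, k }.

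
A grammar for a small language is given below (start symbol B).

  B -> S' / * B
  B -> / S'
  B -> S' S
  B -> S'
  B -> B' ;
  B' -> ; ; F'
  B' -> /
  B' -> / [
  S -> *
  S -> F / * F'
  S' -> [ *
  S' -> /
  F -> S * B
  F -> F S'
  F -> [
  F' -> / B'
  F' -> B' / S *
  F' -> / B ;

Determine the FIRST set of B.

From B -> S' / * B: add FIRST(S') = { /, [ }.
B -> / S' contributes {/}.
From B -> S' S: add FIRST(S') = { /, [ }.
From B -> S': add FIRST(S') = { /, [ }.
From B -> B' ;: add FIRST(B') = { /, ; }.
Union: FIRST(B) = { /, ;, [ }.

{ /, ;, [ }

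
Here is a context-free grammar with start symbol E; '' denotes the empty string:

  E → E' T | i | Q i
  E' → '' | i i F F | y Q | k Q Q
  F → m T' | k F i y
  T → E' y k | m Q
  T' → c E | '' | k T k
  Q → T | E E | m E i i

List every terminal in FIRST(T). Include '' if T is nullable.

From T → E' y k: E' nullable, take FIRST(E') ∪ {y} = { i, k, y }.
T → m Q contributes {m}.
Union: FIRST(T) = { i, k, m, y }.

{ i, k, m, y }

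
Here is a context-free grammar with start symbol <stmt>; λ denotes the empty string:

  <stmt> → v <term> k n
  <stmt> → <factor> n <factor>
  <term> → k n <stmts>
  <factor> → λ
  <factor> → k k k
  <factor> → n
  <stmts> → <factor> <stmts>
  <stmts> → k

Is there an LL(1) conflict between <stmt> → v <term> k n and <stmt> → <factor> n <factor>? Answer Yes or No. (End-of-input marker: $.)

No

FIRST(v <term> k n) = { v } and FIRST(<factor> n <factor>) = { k, n }.
The FIRST sets are disjoint and neither alternative is nullable — no conflict.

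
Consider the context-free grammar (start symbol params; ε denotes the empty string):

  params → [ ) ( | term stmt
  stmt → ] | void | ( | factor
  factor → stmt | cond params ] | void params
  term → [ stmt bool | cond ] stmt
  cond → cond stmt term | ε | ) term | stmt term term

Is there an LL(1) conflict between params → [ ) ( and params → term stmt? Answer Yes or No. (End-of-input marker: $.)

Yes

FIRST([ ) () = { [ } and FIRST(term stmt) = { (, ), [, ], void }.
Both contain [, so the two alternatives are not disjoint — LL(1) conflict.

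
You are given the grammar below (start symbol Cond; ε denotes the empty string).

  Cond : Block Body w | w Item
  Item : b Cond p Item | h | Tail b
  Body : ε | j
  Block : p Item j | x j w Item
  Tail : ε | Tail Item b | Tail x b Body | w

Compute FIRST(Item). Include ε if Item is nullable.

Item : b Cond p Item contributes {b}.
Item : h contributes {h}.
From Item : Tail b: Tail nullable, take FIRST(Tail) ∪ {b} = { b, h, w, x }.
Union: FIRST(Item) = { b, h, w, x }.

{ b, h, w, x }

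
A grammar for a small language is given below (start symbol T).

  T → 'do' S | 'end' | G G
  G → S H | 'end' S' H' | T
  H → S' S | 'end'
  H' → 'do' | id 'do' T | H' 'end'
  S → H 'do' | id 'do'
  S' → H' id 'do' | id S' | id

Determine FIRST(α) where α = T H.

{ 'do', 'end', id }

Add FIRST(T) = { 'do', 'end', id }; T is not nullable, stop.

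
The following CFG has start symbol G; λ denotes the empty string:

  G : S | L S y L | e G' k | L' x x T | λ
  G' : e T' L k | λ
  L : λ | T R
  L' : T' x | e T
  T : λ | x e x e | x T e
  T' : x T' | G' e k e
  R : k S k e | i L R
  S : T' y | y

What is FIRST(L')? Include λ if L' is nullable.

{ e, x }

From L' : T' x: add FIRST(T') = { e, x }.
L' : e T contributes {e}.
Union: FIRST(L') = { e, x }.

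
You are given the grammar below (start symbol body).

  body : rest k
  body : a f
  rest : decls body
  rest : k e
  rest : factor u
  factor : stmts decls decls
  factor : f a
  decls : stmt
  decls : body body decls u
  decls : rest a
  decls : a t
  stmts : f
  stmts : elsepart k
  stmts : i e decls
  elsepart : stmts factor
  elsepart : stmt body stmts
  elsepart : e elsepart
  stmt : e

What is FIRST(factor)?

From factor : stmts decls decls: add FIRST(stmts) = { e, f, i }.
factor : f a contributes {f}.
Union: FIRST(factor) = { e, f, i }.

{ e, f, i }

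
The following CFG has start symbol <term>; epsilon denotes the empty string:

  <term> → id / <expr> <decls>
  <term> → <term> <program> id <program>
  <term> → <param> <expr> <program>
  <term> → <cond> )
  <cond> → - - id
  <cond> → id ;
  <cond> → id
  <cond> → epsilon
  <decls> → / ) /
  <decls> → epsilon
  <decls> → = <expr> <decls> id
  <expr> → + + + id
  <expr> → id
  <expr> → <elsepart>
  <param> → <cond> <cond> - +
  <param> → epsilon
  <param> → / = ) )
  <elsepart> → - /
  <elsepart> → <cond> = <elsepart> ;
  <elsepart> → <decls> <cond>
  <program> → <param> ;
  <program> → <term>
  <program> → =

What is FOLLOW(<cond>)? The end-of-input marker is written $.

{ $, ), +, -, /, ;, =, id }

In <term> → <cond> ): add FIRST()) = { ) }.
In <param> → <cond> <cond> - +: add FIRST(<cond> - +) = { -, id }.
In <param> → <cond> <cond> - +: add FIRST(- +) = { - }.
In <elsepart> → <cond> = <elsepart> ;: add FIRST(= <elsepart> ;) = { = }.
In <elsepart> → <decls> <cond>: <cond> is at the end, add FOLLOW(<elsepart>) = { $, ), +, -, /, ;, =, id }.
Union: FOLLOW(<cond>) = { $, ), +, -, /, ;, =, id }.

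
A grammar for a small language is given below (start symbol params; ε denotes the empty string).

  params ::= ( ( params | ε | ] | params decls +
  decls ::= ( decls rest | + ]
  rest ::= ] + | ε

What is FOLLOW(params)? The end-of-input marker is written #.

{ #, (, + }

params is the start symbol, so # ∈ FOLLOW(params).
In params ::= ( ( params: params is at the end, add FOLLOW(params) = { #, (, + }.
In params ::= params decls +: add FIRST(decls +) = { (, + }.
Union: FOLLOW(params) = { #, (, + }.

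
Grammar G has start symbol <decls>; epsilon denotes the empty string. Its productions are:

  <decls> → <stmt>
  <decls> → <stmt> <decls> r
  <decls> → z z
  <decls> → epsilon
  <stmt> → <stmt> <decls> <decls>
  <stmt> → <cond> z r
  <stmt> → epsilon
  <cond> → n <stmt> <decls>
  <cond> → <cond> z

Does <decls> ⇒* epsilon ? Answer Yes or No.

<decls> has an epsilon-production, so <decls> ⇒ epsilon.

Yes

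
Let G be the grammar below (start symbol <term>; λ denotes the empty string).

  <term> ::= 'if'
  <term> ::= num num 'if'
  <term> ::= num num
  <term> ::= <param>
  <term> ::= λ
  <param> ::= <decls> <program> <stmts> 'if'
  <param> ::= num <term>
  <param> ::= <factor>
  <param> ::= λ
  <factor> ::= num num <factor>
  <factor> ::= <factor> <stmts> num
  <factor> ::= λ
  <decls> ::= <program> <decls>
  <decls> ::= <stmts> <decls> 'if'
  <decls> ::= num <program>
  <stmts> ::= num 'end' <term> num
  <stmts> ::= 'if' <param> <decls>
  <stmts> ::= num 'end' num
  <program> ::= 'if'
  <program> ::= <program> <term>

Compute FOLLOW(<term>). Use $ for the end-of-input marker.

<term> is the start symbol, so $ ∈ FOLLOW(<term>).
In <param> ::= num <term>: <term> is at the end, add FOLLOW(<param>) = { $, 'if', num }.
In <stmts> ::= num 'end' <term> num: add FIRST(num) = { num }.
In <program> ::= <program> <term>: <term> is at the end, add FOLLOW(<program>) = { 'if', num }.
Union: FOLLOW(<term>) = { $, 'if', num }.

{ $, 'if', num }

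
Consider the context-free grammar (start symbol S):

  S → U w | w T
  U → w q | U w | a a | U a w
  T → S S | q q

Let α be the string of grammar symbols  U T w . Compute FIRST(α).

{ a, w }

Add FIRST(U) = { a, w }; U is not nullable, stop.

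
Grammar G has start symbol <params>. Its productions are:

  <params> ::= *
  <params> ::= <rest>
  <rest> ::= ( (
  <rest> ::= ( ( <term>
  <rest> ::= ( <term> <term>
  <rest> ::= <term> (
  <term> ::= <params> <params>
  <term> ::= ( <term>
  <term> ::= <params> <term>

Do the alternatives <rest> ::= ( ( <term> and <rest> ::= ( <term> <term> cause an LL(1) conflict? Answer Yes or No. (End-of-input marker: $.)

Yes

FIRST(( ( <term>) = { ( } and FIRST(( <term> <term>) = { ( }.
Both contain (, so the two alternatives are not disjoint — LL(1) conflict.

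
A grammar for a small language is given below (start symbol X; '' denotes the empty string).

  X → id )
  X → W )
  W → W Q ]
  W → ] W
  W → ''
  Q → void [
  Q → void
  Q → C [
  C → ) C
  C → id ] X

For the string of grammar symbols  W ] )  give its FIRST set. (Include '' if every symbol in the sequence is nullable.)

Add FIRST(W)\{''} = { ), ], id, void }; W is nullable, continue.
] is a terminal; add {]} and stop.

{ ), ], id, void }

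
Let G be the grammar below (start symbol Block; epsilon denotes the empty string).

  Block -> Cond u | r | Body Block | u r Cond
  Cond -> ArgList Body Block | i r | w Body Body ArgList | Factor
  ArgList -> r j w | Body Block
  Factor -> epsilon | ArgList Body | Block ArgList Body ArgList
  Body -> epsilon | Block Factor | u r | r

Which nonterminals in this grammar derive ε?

{ Body, Cond, Factor }

Directly nullable (have an epsilon-production): Factor, Body.
Cond -> Factor with every symbol nullable, so Cond is nullable.
No other nonterminal has a production whose RHS symbols are all nullable.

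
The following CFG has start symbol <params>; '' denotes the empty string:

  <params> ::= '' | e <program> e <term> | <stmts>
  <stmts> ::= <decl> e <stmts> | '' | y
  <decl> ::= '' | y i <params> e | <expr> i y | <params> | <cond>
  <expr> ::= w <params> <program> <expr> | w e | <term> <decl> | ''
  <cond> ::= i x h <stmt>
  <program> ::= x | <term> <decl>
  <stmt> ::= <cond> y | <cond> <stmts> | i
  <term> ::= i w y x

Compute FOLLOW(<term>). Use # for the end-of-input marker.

{ #, e, i, w, x, y }

In <params> ::= e <program> e <term>: <term> is at the end, add FOLLOW(<params>) = { #, e, i, w, x }.
In <expr> ::= <term> <decl>: add FIRST(<decl>)\{''} = { e, i, w, y }.
  Since <decl> is nullable, also add FOLLOW(<expr>) = { i }.
In <program> ::= <term> <decl>: add FIRST(<decl>)\{''} = { e, i, w, y }.
  Since <decl> is nullable, also add FOLLOW(<program>) = { e, i, w }.
Union: FOLLOW(<term>) = { #, e, i, w, x, y }.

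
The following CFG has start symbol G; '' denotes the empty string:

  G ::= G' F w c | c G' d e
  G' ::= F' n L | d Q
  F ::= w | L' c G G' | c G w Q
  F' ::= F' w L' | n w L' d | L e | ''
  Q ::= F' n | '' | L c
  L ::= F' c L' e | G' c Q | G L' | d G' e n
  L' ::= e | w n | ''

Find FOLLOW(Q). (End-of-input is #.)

{ c, d, e, w }

In G' ::= d Q: Q is at the end, add FOLLOW(G') = { c, d, e, w }.
In F ::= c G w Q: Q is at the end, add FOLLOW(F) = { w }.
In L ::= G' c Q: Q is at the end, add FOLLOW(L) = { c, d, e, w }.
Union: FOLLOW(Q) = { c, d, e, w }.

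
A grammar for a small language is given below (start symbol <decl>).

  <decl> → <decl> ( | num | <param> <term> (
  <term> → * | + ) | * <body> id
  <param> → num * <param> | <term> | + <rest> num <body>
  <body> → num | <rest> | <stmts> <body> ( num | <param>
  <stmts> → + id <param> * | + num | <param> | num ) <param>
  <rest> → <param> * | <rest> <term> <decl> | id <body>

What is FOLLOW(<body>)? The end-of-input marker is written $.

In <term> → * <body> id: add FIRST(id) = { id }.
In <param> → + <rest> num <body>: <body> is at the end, add FOLLOW(<param>) = { (, *, +, id, num }.
In <body> → <stmts> <body> ( num: add FIRST(( num) = { ( }.
In <rest> → id <body>: <body> is at the end, add FOLLOW(<rest>) = { (, *, +, id, num }.
Union: FOLLOW(<body>) = { (, *, +, id, num }.

{ (, *, +, id, num }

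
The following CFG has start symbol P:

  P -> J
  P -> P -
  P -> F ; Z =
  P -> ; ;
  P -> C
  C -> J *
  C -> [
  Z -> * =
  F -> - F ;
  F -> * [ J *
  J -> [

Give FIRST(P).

{ *, -, ;, [ }

From P -> J: add FIRST(J) = { [ }.
From P -> P -: add FIRST(P) = { *, -, ;, [ }.
From P -> F ; Z =: add FIRST(F) = { *, - }.
P -> ; ; contributes {;}.
From P -> C: add FIRST(C) = { [ }.
Union: FIRST(P) = { *, -, ;, [ }.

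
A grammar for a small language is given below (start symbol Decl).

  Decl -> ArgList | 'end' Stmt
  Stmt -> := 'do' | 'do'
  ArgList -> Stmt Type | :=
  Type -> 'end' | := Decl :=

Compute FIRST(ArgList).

From ArgList -> Stmt Type: add FIRST(Stmt) = { 'do', := }.
ArgList -> := contributes {:=}.
Union: FIRST(ArgList) = { 'do', := }.

{ 'do', := }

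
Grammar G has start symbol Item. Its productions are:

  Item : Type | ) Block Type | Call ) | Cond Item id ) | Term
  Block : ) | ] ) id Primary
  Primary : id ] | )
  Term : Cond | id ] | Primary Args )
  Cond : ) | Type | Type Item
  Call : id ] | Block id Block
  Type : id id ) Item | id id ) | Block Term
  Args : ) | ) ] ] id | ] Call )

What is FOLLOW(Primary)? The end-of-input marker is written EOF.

{ ), ], id }

In Block : ] ) id Primary: Primary is at the end, add FOLLOW(Block) = { ), ], id }.
In Term : Primary Args ): add FIRST(Args )) = { ), ] }.
Union: FOLLOW(Primary) = { ), ], id }.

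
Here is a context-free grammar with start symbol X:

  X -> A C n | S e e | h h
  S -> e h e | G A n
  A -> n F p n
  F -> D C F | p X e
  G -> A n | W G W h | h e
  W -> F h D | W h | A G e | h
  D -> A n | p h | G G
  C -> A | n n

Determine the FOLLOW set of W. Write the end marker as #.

In G -> W G W h: add FIRST(G W h) = { h, n, p }.
In G -> W G W h: add FIRST(h) = { h }.
In W -> W h: add FIRST(h) = { h }.
Union: FOLLOW(W) = { h, n, p }.

{ h, n, p }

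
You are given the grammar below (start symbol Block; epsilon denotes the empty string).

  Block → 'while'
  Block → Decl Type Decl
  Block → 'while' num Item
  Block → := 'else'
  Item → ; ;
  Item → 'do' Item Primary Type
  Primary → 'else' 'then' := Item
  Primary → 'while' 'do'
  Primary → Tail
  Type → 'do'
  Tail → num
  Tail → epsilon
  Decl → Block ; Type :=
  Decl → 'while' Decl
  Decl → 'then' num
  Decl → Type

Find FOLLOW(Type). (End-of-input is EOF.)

In Block → Decl Type Decl: add FIRST(Decl) = { 'do', 'then', 'while', := }.
In Item → 'do' Item Primary Type: Type is at the end, add FOLLOW(Item) = { EOF, 'do', 'else', 'while', ;, num }.
In Decl → Block ; Type :=: add FIRST(:=) = { := }.
In Decl → Type: Type is at the end, add FOLLOW(Decl) = { EOF, 'do', ; }.
Union: FOLLOW(Type) = { EOF, 'do', 'else', 'then', 'while', :=, ;, num }.

{ EOF, 'do', 'else', 'then', 'while', :=, ;, num }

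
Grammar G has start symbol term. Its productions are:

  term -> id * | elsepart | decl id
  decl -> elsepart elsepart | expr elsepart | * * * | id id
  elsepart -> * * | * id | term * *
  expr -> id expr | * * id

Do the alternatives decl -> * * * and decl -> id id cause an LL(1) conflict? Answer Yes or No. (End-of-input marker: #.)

FIRST(* * *) = { * } and FIRST(id id) = { id }.
The FIRST sets are disjoint and neither alternative is nullable — no conflict.

No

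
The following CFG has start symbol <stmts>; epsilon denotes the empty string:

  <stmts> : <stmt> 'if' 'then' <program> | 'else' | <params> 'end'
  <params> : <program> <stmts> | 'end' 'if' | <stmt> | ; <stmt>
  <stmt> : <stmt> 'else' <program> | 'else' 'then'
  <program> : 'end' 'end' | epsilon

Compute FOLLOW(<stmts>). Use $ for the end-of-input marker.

<stmts> is the start symbol, so $ ∈ FOLLOW(<stmts>).
In <params> : <program> <stmts>: <stmts> is at the end, add FOLLOW(<params>) = { 'end' }.
Union: FOLLOW(<stmts>) = { $, 'end' }.

{ $, 'end' }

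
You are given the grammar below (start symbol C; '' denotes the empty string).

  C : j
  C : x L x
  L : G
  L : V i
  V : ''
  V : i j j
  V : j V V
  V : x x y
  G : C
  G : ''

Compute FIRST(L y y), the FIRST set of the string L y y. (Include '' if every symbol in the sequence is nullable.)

Add FIRST(L)\{''} = { i, j, x }; L is nullable, continue.
y is a terminal; add {y} and stop.

{ i, j, x, y }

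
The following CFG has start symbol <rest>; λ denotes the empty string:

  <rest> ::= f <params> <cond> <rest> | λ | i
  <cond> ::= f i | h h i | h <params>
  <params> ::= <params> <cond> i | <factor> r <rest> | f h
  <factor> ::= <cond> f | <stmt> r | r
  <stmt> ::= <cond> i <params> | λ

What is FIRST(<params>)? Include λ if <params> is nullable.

From <params> ::= <params> <cond> i: add FIRST(<params>) = { f, h, r }.
From <params> ::= <factor> r <rest>: add FIRST(<factor>) = { f, h, r }.
<params> ::= f h contributes {f}.
Union: FIRST(<params>) = { f, h, r }.

{ f, h, r }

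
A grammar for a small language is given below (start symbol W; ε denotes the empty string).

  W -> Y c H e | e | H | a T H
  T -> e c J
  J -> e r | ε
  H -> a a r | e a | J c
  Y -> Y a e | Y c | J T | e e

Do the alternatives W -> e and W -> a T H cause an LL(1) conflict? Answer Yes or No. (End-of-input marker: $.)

FIRST(e) = { e } and FIRST(a T H) = { a }.
The FIRST sets are disjoint and neither alternative is nullable — no conflict.

No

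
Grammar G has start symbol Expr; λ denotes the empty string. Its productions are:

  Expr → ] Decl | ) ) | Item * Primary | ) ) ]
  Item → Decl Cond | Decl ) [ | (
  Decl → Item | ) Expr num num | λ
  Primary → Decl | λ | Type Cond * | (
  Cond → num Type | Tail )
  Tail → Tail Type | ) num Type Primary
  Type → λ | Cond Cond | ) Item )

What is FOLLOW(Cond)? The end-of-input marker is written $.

In Item → Decl Cond: Cond is at the end, add FOLLOW(Item) = { $, ), *, num }.
In Primary → Type Cond *: add FIRST(*) = { * }.
In Type → Cond Cond: add FIRST(Cond) = { ), num }.
In Type → Cond Cond: Cond is at the end, add FOLLOW(Type) = { $, (, ), *, num }.
Union: FOLLOW(Cond) = { $, (, ), *, num }.

{ $, (, ), *, num }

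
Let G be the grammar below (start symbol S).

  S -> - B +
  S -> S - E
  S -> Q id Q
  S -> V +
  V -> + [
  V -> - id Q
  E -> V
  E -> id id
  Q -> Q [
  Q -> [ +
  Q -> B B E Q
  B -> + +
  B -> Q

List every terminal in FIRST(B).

B -> + + contributes {+}.
From B -> Q: add FIRST(Q) = { +, [ }.
Union: FIRST(B) = { +, [ }.

{ +, [ }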